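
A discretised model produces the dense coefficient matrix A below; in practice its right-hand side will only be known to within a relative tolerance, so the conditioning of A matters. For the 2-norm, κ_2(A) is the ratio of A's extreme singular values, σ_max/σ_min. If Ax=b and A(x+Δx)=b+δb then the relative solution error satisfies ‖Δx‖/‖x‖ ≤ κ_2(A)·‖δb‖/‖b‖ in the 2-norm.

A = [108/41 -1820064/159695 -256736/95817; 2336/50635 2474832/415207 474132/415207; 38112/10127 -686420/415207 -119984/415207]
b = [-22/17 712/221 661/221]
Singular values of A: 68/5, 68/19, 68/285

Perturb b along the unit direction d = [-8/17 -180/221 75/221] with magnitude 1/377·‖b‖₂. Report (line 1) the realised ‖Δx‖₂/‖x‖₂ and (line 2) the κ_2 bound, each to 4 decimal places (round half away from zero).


from the listed singular values, σ₁ = 68/5, σ_n = 68/285
condition number: (68/5) ÷ (68/285) = 57.0000
κ_2(A)·‖δb‖/‖b‖ = 0.1512
solve Ax = b  →  x = [1.0581 1.2993 -4.0036]
‖b‖₂ = 4.5826 and ‖x‖₂ = 4.3401
δb = ε·‖b‖·d = [-0.0057 -0.0099 0.0041]; solving A·Δx = δb gives ‖Δx‖ = 0.0509
dividing the unrounded norms, ‖Δx‖/‖x‖ = 0.0117
tightness: 0.0117 against a bound of 0.1512 (unrounded ratio ≈ 0.0776)

0.0117
0.1512


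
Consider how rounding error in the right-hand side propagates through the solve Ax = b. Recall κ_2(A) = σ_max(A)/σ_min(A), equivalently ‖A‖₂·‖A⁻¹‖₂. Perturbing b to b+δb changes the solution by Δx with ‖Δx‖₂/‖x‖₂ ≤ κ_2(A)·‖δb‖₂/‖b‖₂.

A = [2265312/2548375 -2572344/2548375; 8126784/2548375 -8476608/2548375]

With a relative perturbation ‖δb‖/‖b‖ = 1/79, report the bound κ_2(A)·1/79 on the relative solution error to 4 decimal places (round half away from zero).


M = AᵀA = [113882010624/10390744225 -4781742336/415629769; -4781742336/415629769 125551738944/10390744225]. tr(M)=284701248/12355225, det(M)=21233664/308880625
λ_max, λ_min = (284701248/12355225 ± √3240513005654016/6106063392025)/2 = 576/25, 36864/12355225
κ = σ_max/σ_min = (24/5)/(192/3515) = 87.8750
bound on ‖Δx‖/‖x‖: κ·ε = 87.8750·1/79 = 1.1123

1.1123


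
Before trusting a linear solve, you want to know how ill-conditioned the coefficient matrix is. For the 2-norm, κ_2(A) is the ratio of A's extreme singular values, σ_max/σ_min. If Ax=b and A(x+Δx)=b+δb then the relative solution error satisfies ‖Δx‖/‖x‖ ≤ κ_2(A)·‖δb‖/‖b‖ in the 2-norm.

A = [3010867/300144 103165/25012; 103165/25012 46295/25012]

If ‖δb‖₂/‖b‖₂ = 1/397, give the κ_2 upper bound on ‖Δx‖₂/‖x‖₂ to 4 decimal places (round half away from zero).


0.2237

M = AᵀA = [62709553681/533055744 2177090995/44421312; 2177090995/44421312 37829125/1850888]. tr(M)=435528649/3154176, det(M)=121992025/50466816
eigenvalues of AᵀA: λ = (tr ± √(tr²−4·det))/2 = 2209/16, 55225/3154176
σ_max=√(2209/16)=(47/4), σ_min=√(55225/3154176)=(235/1776) → κ = 88.8000
worst-case relative error ≤ 88.8000 × 1/397 = 0.2237


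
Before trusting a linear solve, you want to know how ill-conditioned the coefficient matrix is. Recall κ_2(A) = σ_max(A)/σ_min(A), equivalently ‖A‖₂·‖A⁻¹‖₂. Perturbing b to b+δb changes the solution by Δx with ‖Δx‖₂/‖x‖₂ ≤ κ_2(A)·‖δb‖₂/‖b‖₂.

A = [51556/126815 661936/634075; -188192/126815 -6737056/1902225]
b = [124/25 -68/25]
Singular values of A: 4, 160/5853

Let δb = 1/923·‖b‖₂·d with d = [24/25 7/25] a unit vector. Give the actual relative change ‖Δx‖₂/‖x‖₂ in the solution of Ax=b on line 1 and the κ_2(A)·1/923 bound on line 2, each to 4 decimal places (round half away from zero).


0.0015
0.1585

from the listed singular values, σ₁ = 4, σ_n = 160/5853
κ_2(A) = 4 / (160/5853) = 146.3250
worst-case relative error ≤ 146.3250 × 1/923 = 0.1585
solve Ax = b  →  x = [-134.6846 57.2019]
‖b‖ = 5.6569, ‖x‖ = 146.3284
δb = ε·‖b‖·d = [0.0059 0.0017]; solving A·Δx = δb gives ‖Δx‖ = 0.2242
relative error = 0.0015
so the bound overstates the realised error by a factor of ≈ 103.4698 (computed from the unrounded values)


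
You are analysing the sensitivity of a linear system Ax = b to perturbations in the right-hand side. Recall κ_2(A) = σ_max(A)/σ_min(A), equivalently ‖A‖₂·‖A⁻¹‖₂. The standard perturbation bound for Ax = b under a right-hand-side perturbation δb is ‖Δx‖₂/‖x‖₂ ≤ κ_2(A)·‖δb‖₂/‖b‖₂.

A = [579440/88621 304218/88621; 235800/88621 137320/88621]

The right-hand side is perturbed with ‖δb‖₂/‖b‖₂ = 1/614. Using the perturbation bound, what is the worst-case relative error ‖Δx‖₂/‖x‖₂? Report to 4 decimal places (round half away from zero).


0.1045

form AᵀA = [2315694400/46471489 1234651680/46471489; 1234651680/46471489 659203396/46471489] with trace 10293764/160801 and determinant 160000/160801
char-poly roots: 64 and 2500/160801
σ_max=√64=8, σ_min=√(2500/160801)=(50/401) → κ = 64.1600
bound on ‖Δx‖/‖x‖: κ·ε = 64.1600·1/614 = 0.1045


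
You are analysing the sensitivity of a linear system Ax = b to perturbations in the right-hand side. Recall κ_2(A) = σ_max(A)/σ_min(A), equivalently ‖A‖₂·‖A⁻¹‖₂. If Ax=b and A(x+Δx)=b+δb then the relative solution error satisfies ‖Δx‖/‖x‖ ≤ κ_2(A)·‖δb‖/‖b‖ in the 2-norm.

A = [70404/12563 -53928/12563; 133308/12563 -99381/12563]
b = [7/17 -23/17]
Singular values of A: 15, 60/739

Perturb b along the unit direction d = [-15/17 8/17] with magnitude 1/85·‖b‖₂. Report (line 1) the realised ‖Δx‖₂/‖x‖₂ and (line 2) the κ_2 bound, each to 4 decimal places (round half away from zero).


0.0166
2.1735

σ_max = 15, σ_min = 60/739
κ_2(A) = 15 / (60/739) = 184.7500
perturbation bound = 184.7500·1/85 = 2.1735
solve Ax = b  →  x = [-7.4433 -9.8133]
2-norm of b is 1.4142; of x, 12.3168
re-solving with b+δb shifts x by Δx of norm 0.2049
dividing the unrounded norms, ‖Δx‖/‖x‖ = 0.0166
tightness: 0.0166 against a bound of 2.1735 (unrounded ratio ≈ 0.0077)


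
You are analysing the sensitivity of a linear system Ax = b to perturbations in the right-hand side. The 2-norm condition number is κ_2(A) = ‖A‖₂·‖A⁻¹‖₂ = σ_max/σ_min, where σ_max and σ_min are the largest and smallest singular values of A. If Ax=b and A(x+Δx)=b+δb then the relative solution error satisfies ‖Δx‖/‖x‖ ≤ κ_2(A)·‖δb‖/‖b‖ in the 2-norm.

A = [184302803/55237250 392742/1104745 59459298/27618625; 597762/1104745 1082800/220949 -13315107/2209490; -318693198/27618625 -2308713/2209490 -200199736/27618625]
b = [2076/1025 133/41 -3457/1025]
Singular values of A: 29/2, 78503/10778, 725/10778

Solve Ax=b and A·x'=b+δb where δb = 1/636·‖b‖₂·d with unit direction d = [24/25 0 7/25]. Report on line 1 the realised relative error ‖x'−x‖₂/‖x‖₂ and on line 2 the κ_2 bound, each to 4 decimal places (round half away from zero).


σ_max = 29/2, σ_min = 725/10778
κ = σ_max/σ_min = (29/2)/(725/10778) = 215.5600
κ_2(A)·‖δb‖/‖b‖ = 0.3389
solve Ax = b  →  x = [-5.7474 11.1439 8.0080]
‖b‖₂ = 5.0990 and ‖x‖₂ = 14.8778
δb = ε·‖b‖·d = [0.0077 0.0000 0.0022]; solving A·Δx = δb gives ‖Δx‖ = 0.1192
relative error = 0.0080
realised/bound (from unrounded values) ≈ 0.0236

0.0080
0.3389


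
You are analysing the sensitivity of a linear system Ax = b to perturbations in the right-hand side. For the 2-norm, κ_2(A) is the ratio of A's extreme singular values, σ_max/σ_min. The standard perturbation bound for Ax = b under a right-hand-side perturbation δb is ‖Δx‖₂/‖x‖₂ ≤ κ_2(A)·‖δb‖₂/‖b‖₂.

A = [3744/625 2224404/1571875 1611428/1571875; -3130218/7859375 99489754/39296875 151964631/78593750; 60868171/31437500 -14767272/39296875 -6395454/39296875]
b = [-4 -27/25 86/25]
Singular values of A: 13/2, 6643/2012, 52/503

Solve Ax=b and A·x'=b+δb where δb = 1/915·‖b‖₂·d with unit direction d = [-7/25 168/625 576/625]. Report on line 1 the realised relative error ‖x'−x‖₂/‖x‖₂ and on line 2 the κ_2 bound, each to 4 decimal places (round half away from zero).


0.0015
0.0687

from the listed singular values, σ₁ = 13/2, σ_n = 52/503
condition number: (13/2) ÷ (52/503) = 62.8750
worst-case relative error ≤ 62.8750 × 1/915 = 0.0687
solve Ax = b  →  x = [-0.2735 -23.7840 30.5274]
‖b‖₂ = 5.3852 and ‖x‖₂ = 38.6998
with δb = [-0.0016 0.0016 0.0054], A·Δx = δb → ‖Δx‖ = 0.0569
realised ‖Δx‖/‖x‖ = 0.0015
tightness: 0.0015 against a bound of 0.0687 (unrounded ratio ≈ 0.0214)


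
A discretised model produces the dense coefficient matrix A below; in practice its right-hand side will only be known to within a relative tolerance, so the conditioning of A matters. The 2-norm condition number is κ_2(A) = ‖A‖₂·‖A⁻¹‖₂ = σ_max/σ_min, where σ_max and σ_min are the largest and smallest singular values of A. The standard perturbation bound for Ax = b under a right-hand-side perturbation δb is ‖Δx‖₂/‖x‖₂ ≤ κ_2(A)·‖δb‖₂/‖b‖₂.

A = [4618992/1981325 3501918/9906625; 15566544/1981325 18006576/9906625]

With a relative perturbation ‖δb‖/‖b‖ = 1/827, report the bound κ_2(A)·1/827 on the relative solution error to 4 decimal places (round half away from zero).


0.0584

AᵀA = [421843806720/6281038009 474360782112/31405190045; 474360782112/31405190045 538400334276/157025950225]; tr = 6593988996/93412225, det = 199148544/93412225
λ_max, λ_min = (6593988996/93412225 ± √43406279244966886416/8725843779450625)/2 = 1764/25, 112896/3736489
κ_2(A) = √(λ_max/λ_min) = √((1764/25) / (112896/3736489)) = 48.3250
bound on ‖Δx‖/‖x‖: κ·ε = 48.3250·1/827 = 0.0584


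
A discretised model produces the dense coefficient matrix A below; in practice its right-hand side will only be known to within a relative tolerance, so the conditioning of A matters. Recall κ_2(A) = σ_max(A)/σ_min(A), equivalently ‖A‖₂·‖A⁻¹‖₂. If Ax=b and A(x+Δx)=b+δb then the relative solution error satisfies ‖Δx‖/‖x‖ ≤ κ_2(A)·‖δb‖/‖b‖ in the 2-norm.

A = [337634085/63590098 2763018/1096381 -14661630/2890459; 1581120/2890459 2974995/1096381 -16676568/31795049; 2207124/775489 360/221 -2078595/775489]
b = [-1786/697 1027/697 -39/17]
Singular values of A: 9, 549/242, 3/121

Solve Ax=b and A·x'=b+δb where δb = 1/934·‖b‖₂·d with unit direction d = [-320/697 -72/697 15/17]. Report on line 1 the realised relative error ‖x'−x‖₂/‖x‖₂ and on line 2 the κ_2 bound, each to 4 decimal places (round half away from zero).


0.0040
0.3887

σ_max = 9, σ_min = 3/121
κ = σ_max/σ_min = 9/(3/121) = 363.0000
worst-case relative error ≤ 363.0000 × 1/934 = 0.3887
solve Ax = b  →  x = [-28.2844 0.6856 -28.7608]
2-norm of b is 3.7417; of x, 40.3443
re-solving with b+δb shifts x by Δx of norm 0.1616
relative error = 0.0040
tightness: 0.0040 against a bound of 0.3887 (unrounded ratio ≈ 0.0103)


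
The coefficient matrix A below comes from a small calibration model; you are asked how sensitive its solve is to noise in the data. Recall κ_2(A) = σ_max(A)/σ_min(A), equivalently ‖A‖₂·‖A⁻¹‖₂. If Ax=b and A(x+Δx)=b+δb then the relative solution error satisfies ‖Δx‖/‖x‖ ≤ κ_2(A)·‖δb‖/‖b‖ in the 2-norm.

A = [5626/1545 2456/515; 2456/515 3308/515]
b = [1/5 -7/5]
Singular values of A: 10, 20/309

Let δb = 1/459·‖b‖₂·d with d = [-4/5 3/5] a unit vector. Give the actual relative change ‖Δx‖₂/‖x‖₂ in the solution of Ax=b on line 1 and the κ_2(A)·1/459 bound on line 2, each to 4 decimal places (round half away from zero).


largest singular value 10, smallest 20/309
condition number: 10 ÷ (20/309) = 154.5000
worst-case relative error ≤ 154.5000 × 1/459 = 0.3366
solve Ax = b  →  x = [12.3000 -9.3500]
‖b‖ = 1.4142, ‖x‖ = 15.4503
re-solving with b+δb shifts x by Δx of norm 0.0476
dividing the unrounded norms, ‖Δx‖/‖x‖ = 0.0031
so the bound overstates the realised error by a factor of ≈ 109.2503 (computed from the unrounded values)

0.0031
0.3366


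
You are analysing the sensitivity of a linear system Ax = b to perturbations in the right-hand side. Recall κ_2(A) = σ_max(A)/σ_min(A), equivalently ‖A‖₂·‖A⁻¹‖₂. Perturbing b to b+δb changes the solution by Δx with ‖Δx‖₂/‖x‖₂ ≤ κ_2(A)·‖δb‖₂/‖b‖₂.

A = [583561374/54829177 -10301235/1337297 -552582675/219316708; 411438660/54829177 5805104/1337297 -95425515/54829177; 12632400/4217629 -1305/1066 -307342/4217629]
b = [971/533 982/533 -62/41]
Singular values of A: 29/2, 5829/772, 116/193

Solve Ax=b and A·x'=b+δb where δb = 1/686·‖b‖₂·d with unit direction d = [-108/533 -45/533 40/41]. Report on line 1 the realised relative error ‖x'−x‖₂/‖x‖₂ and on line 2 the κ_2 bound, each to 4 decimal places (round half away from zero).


σ_max = 29/2, σ_min = 116/193
κ = σ_max/σ_min = (29/2)/(116/193) = 24.1250
bound on ‖Δx‖/‖x‖: κ·ε = 24.1250·1/686 = 0.0352
solve Ax = b  →  x = [-0.5565 0.0692 -3.2856]
‖b‖₂ = 3.0000 and ‖x‖₂ = 3.3331
with δb = [-0.0009 -0.0004 0.0043], A·Δx = δb → ‖Δx‖ = 0.0073
dividing the unrounded norms, ‖Δx‖/‖x‖ = 0.0022
tightness: 0.0022 against a bound of 0.0352 (unrounded ratio ≈ 0.0621)

0.0022
0.0352


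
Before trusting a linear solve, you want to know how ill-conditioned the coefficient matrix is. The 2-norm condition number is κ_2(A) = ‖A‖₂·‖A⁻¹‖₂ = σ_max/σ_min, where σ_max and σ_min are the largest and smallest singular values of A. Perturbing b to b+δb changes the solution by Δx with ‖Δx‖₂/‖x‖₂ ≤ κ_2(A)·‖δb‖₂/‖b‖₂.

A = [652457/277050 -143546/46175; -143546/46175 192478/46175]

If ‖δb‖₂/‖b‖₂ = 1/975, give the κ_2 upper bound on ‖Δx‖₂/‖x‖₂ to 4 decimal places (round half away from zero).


0.2842

form AᵀA = [46699859401/3070268100 -5188685489/255855675; -5188685489/255855675 2306129384/85285225] with trace 5188820689/122810724 and determinant 714025/30702681
solving λ² − 5188820689/122810724·λ + 714025/30702681 = 0 gives λ = 169/4, 16900/30702681
κ = σ_max/σ_min = (13/2)/(130/5541) = 277.0500
perturbation bound = 277.0500·1/975 = 0.2842


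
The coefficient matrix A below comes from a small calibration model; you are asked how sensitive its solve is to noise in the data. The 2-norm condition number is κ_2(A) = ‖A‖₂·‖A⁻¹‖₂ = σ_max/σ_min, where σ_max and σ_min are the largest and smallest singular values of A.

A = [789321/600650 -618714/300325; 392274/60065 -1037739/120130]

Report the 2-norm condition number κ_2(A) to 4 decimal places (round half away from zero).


58.6000

M = AᵀA = [9524638161/214622500 -3172312512/53655625; -3172312512/53655625 16926700689/214622500]. tr(M)=529026777/4292450, det(M)=151807041/34339600
λ_max, λ_min = (529026777/4292450 ± √69885879679109376/4606281750625)/2 = 12321/100, 12321/343396
so κ_2 = √((12321/100) / (12321/343396)) = 58.6000


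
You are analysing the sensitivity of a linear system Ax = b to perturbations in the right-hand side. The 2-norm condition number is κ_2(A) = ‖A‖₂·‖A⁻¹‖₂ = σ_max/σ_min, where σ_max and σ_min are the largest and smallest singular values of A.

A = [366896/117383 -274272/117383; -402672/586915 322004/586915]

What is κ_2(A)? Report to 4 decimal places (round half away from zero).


143.1500

M = AᵀA = [2098430464/204919225 -1573702848/204919225; -1573702848/204919225 1180437136/204919225]. tr(M)=131154704/8196769, det(M)=102400/8196769
solving λ² − 131154704/8196769·λ + 102400/8196769 = 0 gives λ = 16, 6400/8196769
κ = σ_max/σ_min = 4/(80/2863) = 143.1500


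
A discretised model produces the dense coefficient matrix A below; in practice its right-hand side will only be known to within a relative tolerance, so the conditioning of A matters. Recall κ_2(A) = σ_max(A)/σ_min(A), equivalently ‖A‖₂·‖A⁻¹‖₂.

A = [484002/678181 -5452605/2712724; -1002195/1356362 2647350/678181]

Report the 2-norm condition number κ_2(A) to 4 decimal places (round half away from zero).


15.5680

form AᵀA = [6717738969/6365805796 -13746355695/3182902898; -13746355695/3182902898 490886829225/25463223184] with trace 308005821/15147664 and determinant 102515625/60590656
eigenvalues of AᵀA: λ = (tr ± √(tr²−4·det))/2 = 81/4, 1265625/15147664
κ_2(A) = √(λ_max/λ_min) = √((81/4) / (1265625/15147664)) = 15.5680


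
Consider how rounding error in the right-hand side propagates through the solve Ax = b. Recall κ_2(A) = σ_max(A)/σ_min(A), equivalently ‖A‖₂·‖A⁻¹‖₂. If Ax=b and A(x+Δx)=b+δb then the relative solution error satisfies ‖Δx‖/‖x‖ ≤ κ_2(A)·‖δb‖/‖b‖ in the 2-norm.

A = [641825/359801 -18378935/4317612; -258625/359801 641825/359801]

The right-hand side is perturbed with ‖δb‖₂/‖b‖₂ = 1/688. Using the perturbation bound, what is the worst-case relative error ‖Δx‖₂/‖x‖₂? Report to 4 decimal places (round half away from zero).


0.2971

AᵀA = [2833291250/766016329 -81585584875/9192195948; -81585584875/9192195948 2349730860025/110306351376]; tr = 16317898225/652700304, det = 9765625/652700304
char-poly roots: 25 and 390625/652700304
κ = σ_max/σ_min = 5/(625/25548) = 204.3840
bound on ‖Δx‖/‖x‖: κ·ε = 204.3840·1/688 = 0.2971


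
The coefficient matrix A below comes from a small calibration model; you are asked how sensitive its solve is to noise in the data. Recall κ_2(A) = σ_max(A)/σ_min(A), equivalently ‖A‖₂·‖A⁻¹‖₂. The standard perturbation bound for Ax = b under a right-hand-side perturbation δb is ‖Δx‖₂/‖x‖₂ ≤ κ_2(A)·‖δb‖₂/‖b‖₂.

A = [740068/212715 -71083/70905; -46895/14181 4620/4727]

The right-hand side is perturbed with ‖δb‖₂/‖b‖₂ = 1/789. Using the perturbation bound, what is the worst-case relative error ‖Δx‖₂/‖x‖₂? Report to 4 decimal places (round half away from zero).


AᵀA = [1239604489/53802225 -120515584/17934075; -120515584/17934075 11718529/5978025]; tr = 53802850/2152089, det = 15625/2152089
solving λ² − 53802850/2152089·λ + 15625/2152089 = 0 gives λ = 25, 625/2152089
κ_2(A) = √(λ_max/λ_min) = √(25 / (625/2152089)) = 293.4000
bound on ‖Δx‖/‖x‖: κ·ε = 293.4000·1/789 = 0.3719

0.3719


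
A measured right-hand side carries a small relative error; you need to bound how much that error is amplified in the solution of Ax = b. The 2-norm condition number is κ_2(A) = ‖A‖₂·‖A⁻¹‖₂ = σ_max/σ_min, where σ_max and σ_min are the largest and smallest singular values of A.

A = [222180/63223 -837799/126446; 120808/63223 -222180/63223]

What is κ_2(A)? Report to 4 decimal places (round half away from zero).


232.4375

M = AᵀA = [221309776/13830961 -414921150/13830961; -414921150/13830961 3111982609/55323844]. tr(M)=3997221713/55323844, det(M)=1336336/13830961
solving λ² − 3997221713/55323844·λ + 1336336/13830961 = 0 gives λ = 289/4, 18496/13830961
σ_max=√(289/4)=(17/2), σ_min=√(18496/13830961)=(136/3719) → κ = 232.4375


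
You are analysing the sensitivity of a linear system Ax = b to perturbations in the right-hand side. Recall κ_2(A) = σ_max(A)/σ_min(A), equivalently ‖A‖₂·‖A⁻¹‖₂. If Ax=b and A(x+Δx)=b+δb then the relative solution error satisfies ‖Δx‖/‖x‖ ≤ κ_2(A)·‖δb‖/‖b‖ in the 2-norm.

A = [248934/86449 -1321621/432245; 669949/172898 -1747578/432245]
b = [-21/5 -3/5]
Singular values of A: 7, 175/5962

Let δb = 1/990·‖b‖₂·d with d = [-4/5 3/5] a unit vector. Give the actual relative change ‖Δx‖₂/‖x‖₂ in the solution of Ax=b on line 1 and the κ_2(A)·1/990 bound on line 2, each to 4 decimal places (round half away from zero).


largest singular value 7, smallest 175/5962
condition number: 7 ÷ (175/5962) = 238.4800
worst-case relative error ≤ 238.4800 × 1/990 = 0.2409
solve Ax = b  →  x = [73.7155 70.7970]
2-norm of b is 4.2426; of x, 102.2066
with δb = [-0.0034 0.0026], A·Δx = δb → ‖Δx‖ = 0.1460
dividing the unrounded norms, ‖Δx‖/‖x‖ = 0.0014
realised/bound (from unrounded values) ≈ 0.0059

0.0014
0.2409


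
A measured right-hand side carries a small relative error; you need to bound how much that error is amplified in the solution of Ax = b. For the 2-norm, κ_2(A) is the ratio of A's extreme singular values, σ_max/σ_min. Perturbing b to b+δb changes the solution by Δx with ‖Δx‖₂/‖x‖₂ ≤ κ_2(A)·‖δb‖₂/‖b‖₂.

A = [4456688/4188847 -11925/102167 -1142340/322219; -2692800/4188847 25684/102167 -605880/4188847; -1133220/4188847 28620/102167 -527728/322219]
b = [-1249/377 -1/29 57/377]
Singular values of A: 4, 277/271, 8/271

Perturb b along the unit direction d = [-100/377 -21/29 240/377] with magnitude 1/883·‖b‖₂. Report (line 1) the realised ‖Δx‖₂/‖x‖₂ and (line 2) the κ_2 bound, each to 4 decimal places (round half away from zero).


0.0038
0.1535

from the listed singular values, σ₁ = 4, σ_n = 8/271
κ = σ_max/σ_min = 4/(8/271) = 135.5000
bound on ‖Δx‖/‖x‖: κ·ε = 135.5000·1/883 = 0.1535
solve Ax = b  →  x = [11.6654 31.6455 3.3935]
‖b‖₂ = 3.3166 and ‖x‖₂ = 33.8974
Δx = A⁻¹·δb where δb = 1/883·3.3166·d; ‖Δx‖ = 0.1272
realised ‖Δx‖/‖x‖ = 0.0038
realised/bound (from unrounded values) ≈ 0.0245


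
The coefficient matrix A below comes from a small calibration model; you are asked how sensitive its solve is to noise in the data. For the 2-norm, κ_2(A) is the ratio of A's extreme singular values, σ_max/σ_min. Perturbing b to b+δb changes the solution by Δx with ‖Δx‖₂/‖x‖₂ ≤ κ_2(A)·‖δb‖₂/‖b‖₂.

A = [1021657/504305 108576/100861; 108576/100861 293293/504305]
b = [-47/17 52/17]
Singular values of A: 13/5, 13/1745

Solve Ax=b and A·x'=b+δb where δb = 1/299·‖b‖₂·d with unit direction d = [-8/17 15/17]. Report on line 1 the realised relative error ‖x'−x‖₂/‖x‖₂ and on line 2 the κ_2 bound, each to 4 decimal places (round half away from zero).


largest singular value 13/5, smallest 13/1745
condition number: (13/5) ÷ (13/1745) = 349.0000
perturbation bound = 349.0000·1/299 = 1.1672
solve Ax = b  →  x = [-253.0090 473.5747]
‖b‖₂ = 4.1231 and ‖x‖₂ = 536.9232
with δb = [-0.0065 0.0122], A·Δx = δb → ‖Δx‖ = 1.8510
realised ‖Δx‖/‖x‖ = 0.0034
realised/bound (from unrounded values) ≈ 0.0030

0.0034
1.1672


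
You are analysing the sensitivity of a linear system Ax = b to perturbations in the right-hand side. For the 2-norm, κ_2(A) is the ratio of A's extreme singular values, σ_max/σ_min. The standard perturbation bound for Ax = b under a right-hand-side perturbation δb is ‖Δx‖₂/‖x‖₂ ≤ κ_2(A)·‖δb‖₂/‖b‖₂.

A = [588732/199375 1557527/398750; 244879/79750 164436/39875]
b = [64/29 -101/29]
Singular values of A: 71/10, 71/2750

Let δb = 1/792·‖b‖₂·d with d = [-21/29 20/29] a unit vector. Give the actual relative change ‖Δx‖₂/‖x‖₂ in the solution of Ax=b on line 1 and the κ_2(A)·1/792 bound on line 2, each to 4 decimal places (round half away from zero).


largest singular value 71/10, smallest 71/2750
κ = σ_max/σ_min = (71/10)/(71/2750) = 275.0000
κ_2(A)·‖δb‖/‖b‖ = 0.3472
solve Ax = b  →  x = [123.8592 -93.0704]
‖b‖₂ = 4.1231 and ‖x‖₂ = 154.9296
δb = ε·‖b‖·d = [-0.0038 0.0036]; solving A·Δx = δb gives ‖Δx‖ = 0.2016
relative error = 0.0013
tightness: 0.0013 against a bound of 0.3472 (unrounded ratio ≈ 0.0037)

0.0013
0.3472


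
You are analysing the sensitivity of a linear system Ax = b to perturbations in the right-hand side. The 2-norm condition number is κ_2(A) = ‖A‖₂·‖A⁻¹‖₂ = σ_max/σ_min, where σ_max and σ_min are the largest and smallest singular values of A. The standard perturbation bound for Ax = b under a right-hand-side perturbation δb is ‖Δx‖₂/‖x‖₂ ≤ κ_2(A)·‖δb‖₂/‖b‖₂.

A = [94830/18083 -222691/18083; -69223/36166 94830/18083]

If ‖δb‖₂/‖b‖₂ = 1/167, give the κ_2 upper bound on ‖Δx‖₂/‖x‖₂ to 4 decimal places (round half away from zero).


0.3204

form AᵀA = [241199641/7739524 -144378675/1934881; -144378675/1934881 346650949/1934881] with trace 9631973/45796 and determinant 707281/45796
eigenvalues of AᵀA: λ = (tr ± √(tr²−4·det))/2 = 841/4, 841/11449
σ_max=√(841/4)=(29/2), σ_min=√(841/11449)=(29/107) → κ = 53.5000
κ_2(A)·‖δb‖/‖b‖ = 0.3204


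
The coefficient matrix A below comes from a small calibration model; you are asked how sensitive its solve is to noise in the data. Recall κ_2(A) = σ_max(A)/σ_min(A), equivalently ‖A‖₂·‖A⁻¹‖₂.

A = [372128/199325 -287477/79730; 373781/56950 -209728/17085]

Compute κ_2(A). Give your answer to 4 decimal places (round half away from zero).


281.4000

form AᵀA = [11839706489/254274916 -16648637840/190706187; -16648637840/190706187 374600427625/2288474244] with trace 832452917/3959298 and determinant 17682025/31674384
char-poly roots: 841/4 and 21025/7918596
κ = σ_max/σ_min = (29/2)/(145/2814) = 281.4000


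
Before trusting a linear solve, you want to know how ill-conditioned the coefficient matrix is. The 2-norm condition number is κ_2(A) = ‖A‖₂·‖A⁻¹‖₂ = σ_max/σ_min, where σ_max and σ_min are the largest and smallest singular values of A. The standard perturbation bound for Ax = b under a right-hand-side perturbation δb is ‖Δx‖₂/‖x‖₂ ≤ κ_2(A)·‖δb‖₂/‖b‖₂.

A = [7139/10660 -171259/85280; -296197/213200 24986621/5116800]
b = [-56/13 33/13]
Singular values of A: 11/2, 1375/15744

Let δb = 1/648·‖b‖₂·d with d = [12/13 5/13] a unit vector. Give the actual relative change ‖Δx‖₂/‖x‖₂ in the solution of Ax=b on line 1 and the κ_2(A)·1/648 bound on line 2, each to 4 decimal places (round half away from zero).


0.0026
0.0972

from the listed singular values, σ₁ = 11/2, σ_n = 1375/15744
condition number: (11/2) ÷ (1375/15744) = 62.9760
κ_2(A)·‖δb‖/‖b‖ = 0.0972
solve Ax = b  →  x = [-33.1802 -8.9200]
2-norm of b is 5.0000; of x, 34.3582
re-solving with b+δb shifts x by Δx of norm 0.0884
relative error = 0.0026
tightness: 0.0026 against a bound of 0.0972 (unrounded ratio ≈ 0.0265)


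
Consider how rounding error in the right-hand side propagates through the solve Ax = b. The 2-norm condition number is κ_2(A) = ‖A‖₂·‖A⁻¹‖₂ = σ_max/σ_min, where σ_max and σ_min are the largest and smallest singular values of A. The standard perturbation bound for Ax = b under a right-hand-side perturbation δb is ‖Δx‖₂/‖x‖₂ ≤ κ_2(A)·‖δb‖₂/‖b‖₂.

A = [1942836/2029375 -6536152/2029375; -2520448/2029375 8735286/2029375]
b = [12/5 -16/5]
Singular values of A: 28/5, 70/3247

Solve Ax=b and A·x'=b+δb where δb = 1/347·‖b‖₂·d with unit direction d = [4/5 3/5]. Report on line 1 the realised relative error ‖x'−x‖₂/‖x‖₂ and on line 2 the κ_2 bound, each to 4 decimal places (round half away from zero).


from the listed singular values, σ₁ = 28/5, σ_n = 70/3247
κ = σ_max/σ_min = (28/5)/(70/3247) = 259.7600
bound on ‖Δx‖/‖x‖: κ·ε = 259.7600·1/347 = 0.7486
solve Ax = b  →  x = [0.2000 -0.6857]
2-norm of b is 4.0000; of x, 0.7143
with δb = [0.0092 0.0069], A·Δx = δb → ‖Δx‖ = 0.5347
dividing the unrounded norms, ‖Δx‖/‖x‖ = 0.7486
so the bound is sharp here: realised error equals the bound

0.7486
0.7486


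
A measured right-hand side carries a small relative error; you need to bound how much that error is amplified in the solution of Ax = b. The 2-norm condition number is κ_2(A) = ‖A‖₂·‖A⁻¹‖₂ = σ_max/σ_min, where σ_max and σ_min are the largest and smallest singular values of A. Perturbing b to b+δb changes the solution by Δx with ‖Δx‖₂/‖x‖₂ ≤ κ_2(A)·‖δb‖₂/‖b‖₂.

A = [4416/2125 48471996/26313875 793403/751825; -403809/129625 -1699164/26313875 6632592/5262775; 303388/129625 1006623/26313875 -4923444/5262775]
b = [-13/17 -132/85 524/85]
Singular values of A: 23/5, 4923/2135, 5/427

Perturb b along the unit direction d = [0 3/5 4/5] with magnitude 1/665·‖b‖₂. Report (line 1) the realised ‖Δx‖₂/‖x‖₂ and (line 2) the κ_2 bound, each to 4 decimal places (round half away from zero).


0.0024
0.5907

from the listed singular values, σ₁ = 23/5, σ_n = 5/427
condition number: (23/5) ÷ (5/427) = 392.8400
perturbation bound = 392.8400·1/665 = 0.5907
solve Ax = b  →  x = [96.4828 -238.1919 225.0527]
2-norm of b is 6.4031; of x, 341.6036
δb = ε·‖b‖·d = [0.0000 0.0058 0.0077]; solving A·Δx = δb gives ‖Δx‖ = 0.8223
realised ‖Δx‖/‖x‖ = 0.0024
tightness: 0.0024 against a bound of 0.5907 (unrounded ratio ≈ 0.0041)


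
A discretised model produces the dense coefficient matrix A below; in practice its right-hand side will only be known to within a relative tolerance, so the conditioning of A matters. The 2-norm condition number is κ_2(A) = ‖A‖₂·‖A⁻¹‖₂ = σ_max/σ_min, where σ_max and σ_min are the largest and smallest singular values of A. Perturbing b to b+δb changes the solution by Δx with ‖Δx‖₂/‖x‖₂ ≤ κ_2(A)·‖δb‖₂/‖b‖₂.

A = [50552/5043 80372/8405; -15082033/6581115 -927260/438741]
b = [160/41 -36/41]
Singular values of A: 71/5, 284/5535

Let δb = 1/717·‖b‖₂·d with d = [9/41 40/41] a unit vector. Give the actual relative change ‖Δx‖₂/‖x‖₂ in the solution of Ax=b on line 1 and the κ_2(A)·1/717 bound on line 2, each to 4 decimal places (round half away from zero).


0.3860
0.3860

from the listed singular values, σ₁ = 71/5, σ_n = 284/5535
κ_2(A) = (71/5) / (284/5535) = 276.7500
perturbation bound = 276.7500·1/717 = 0.3860
solve Ax = b  →  x = [0.2040 0.1943]
‖b‖ = 4.0000, ‖x‖ = 0.2817
re-solving with b+δb shifts x by Δx of norm 0.1087
relative error = 0.3860
realised/bound = 1 exactly: the bound is attained for this b and d


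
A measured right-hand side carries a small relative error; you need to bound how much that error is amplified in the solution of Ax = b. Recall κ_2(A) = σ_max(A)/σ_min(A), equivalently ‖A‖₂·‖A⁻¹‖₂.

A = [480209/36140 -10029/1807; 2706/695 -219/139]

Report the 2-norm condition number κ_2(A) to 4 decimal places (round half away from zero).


333.6000

AᵀA = [10016022025/52243984 -1043324625/13060996; -1043324625/13060996 108686250/3265249]; tr = 69556225/309136, det = 140625/309136
eigenvalues of AᵀA: λ = (tr ± √(tr²−4·det))/2 = 225, 625/309136
κ_2(A) = √(λ_max/λ_min) = √(225 / (625/309136)) = 333.6000


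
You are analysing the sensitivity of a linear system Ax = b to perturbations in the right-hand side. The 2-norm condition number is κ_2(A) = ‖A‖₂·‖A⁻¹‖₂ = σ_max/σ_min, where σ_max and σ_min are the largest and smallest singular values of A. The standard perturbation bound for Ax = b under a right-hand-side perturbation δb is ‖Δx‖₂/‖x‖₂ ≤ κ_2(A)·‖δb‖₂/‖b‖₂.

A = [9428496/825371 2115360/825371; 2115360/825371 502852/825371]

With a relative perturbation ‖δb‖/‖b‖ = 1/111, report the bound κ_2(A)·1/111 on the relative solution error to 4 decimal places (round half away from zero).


AᵀA = [55545083136/405257161 12497546880/405257161; 12497546880/405257161 2812378384/405257161]; tr = 34715920/241081, det = 36864/241081
solving λ² − 34715920/241081·λ + 36864/241081 = 0 gives λ = 144, 256/241081
so κ_2 = √(144 / (256/241081)) = 368.2500
perturbation bound = 368.2500·1/111 = 3.3176

3.3176


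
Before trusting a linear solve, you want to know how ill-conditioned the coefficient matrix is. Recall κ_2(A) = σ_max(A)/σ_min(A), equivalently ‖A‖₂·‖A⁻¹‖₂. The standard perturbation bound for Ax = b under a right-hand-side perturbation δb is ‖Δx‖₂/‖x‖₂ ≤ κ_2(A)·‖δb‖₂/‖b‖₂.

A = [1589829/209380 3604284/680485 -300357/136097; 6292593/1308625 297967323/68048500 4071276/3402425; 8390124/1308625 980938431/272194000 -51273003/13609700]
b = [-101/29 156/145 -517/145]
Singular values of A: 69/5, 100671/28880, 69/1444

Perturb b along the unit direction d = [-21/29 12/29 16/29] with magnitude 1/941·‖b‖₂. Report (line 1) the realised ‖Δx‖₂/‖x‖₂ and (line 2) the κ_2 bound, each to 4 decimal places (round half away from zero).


largest singular value 69/5, smallest 69/1444
condition number: (69/5) ÷ (69/1444) = 288.8000
κ_2(A)·‖δb‖/‖b‖ = 0.3069
solve Ax = b  →  x = [12.3246 -15.2837 7.3006]
‖b‖ = 5.0990, ‖x‖ = 20.9472
Δx = A⁻¹·δb where δb = 1/941·5.0990·d; ‖Δx‖ = 0.1134
dividing the unrounded norms, ‖Δx‖/‖x‖ = 0.0054
so the bound overstates the realised error by a factor of ≈ 56.6916 (computed from the unrounded values)

0.0054
0.3069


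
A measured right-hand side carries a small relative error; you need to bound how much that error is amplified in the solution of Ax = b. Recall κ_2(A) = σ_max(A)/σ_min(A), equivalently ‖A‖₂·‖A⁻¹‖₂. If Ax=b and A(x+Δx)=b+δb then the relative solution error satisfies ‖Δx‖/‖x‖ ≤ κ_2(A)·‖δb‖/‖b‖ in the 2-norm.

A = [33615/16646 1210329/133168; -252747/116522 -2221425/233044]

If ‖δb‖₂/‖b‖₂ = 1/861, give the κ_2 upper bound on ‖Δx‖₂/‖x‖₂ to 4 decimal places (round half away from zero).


0.4553

M = AᵀA = [70897437/8072162 5040914715/129154592; 5040914715/129154592 179233748649/1033236736]. tr(M)=112021785/614656, det(M)=531441/2458624
solving λ² − 112021785/614656·λ + 531441/2458624 = 0 gives λ = 729/4, 729/614656
κ = σ_max/σ_min = (27/2)/(27/784) = 392.0000
worst-case relative error ≤ 392.0000 × 1/861 = 0.4553


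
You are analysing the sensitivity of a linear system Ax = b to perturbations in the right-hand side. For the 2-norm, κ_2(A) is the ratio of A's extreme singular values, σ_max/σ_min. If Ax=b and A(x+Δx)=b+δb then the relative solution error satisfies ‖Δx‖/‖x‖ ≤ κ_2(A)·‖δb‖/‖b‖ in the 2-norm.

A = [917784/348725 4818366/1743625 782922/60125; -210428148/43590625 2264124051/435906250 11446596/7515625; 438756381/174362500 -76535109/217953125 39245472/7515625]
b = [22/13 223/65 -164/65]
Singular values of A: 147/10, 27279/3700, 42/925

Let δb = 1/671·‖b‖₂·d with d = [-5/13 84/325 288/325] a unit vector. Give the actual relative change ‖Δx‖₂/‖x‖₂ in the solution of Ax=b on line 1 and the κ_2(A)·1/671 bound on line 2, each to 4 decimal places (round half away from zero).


from the listed singular values, σ₁ = 147/10, σ_n = 42/925
κ = σ_max/σ_min = (147/10)/(42/925) = 323.7500
perturbation bound = 323.7500·1/671 = 0.4825
solve Ax = b  →  x = [28.7828 31.0086 -12.2680]
2-norm of b is 4.5826; of x, 44.0510
with δb = [-0.0026 0.0018 0.0061], A·Δx = δb → ‖Δx‖ = 0.1504
realised ‖Δx‖/‖x‖ = 0.0034
realised/bound (from unrounded values) ≈ 0.0071

0.0034
0.4825


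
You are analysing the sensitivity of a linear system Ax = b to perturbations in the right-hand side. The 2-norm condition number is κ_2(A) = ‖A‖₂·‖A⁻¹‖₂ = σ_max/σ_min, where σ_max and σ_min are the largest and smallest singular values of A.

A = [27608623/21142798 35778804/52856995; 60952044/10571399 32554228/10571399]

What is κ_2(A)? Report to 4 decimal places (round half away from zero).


form AᵀA = [9293779140433/265923799684 6195797407926/332404749605; 6195797407926/332404749605 16522645349536/1662023748025] with trace 1032647266121/23003788900 and determinant 80604484/5750947225
solving λ² − 1032647266121/23003788900·λ + 80604484/5750947225 = 0 gives λ = 4489/100, 71824/230037889
σ_max=√(4489/100)=(67/10), σ_min=√(71824/230037889)=(268/15167) → κ = 379.1750

379.1750


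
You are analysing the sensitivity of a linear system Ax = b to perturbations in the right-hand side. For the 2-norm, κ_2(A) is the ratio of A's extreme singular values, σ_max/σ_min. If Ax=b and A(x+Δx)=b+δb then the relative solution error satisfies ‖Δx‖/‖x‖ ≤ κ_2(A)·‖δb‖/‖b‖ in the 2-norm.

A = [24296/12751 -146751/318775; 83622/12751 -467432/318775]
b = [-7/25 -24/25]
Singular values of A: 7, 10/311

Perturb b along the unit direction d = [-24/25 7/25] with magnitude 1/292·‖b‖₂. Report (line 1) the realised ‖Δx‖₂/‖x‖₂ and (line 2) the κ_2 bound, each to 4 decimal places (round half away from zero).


from the listed singular values, σ₁ = 7, σ_n = 10/311
κ_2(A) = 7 / (10/311) = 217.7000
bound on ‖Δx‖/‖x‖: κ·ε = 217.7000·1/292 = 0.7455
solve Ax = b  →  x = [-0.1394 0.0314]
‖b‖₂ = 1.0000 and ‖x‖₂ = 0.1429
Δx = A⁻¹·δb where δb = 1/292·1.0000·d; ‖Δx‖ = 0.1065
dividing the unrounded norms, ‖Δx‖/‖x‖ = 0.7455
tightness: 0.7455 against a bound of 0.7455; the bound is attained (ratio 1)

0.7455
0.7455


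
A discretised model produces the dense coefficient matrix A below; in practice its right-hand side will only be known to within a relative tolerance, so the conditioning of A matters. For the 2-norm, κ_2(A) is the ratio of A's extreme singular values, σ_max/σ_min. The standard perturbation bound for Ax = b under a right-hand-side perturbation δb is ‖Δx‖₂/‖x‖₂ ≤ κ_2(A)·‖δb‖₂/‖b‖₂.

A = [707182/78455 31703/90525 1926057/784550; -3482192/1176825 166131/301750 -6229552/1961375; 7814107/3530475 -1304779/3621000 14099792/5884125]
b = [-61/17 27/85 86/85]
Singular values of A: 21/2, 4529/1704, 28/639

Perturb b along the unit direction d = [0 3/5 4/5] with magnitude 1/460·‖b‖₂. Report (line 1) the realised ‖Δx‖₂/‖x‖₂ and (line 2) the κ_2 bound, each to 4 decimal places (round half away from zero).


0.0081
0.5209

largest singular value 21/2, smallest 28/639
κ_2(A) = (21/2) / (28/639) = 239.6250
κ_2(A)·‖δb‖/‖b‖ = 0.5209
solve Ax = b  →  x = [-2.9993 21.6979 6.4554]
2-norm of b is 3.7417; of x, 22.8356
δb = ε·‖b‖·d = [0.0000 0.0049 0.0065]; solving A·Δx = δb gives ‖Δx‖ = 0.1856
realised ‖Δx‖/‖x‖ = 0.0081
so the bound overstates the realised error by a factor of ≈ 64.0823 (computed from the unrounded values)


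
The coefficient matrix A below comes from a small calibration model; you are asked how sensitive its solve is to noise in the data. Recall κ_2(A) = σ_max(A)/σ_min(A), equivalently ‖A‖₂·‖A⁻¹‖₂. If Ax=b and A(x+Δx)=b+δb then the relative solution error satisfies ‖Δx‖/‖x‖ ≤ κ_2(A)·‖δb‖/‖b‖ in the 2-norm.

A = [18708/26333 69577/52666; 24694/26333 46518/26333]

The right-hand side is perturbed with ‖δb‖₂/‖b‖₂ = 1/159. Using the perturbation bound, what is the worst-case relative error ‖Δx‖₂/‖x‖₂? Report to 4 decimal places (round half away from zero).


form AᵀA = [959782900/693426889 1799538750/693426889; 1799538750/693426889 13496656225/2773707556] with trace 59985425/9597604 and determinant 625/2399401
eigenvalues of AᵀA: λ = (tr ± √(tr²−4·det))/2 = 25/4, 100/2399401
so κ_2 = √((25/4) / (100/2399401)) = 387.2500
κ_2(A)·‖δb‖/‖b‖ = 2.4355

2.4355


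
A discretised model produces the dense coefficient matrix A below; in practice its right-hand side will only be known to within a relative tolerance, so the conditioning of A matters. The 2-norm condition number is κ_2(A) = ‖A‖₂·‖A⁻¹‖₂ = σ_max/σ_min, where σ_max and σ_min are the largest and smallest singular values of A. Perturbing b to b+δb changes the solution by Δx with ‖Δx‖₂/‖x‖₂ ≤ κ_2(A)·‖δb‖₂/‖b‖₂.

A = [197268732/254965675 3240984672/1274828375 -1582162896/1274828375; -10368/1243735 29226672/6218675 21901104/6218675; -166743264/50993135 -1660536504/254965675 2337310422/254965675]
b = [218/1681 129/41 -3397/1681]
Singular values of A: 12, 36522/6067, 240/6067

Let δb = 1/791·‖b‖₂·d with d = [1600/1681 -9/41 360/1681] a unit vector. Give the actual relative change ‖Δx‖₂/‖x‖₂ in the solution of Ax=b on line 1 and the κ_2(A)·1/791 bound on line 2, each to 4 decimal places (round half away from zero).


from the listed singular values, σ₁ = 12, σ_n = 240/6067
κ_2(A) = 12 / (240/6067) = 303.3500
bound on ‖Δx‖/‖x‖: κ·ε = 303.3500·1/791 = 0.3835
solve Ax = b  →  x = [-24.2213 4.7416 -5.4915]
‖b‖₂ = 3.7417 and ‖x‖₂ = 25.2846
δb = ε·‖b‖·d = [0.0045 -0.0010 0.0010]; solving A·Δx = δb gives ‖Δx‖ = 0.1196
dividing the unrounded norms, ‖Δx‖/‖x‖ = 0.0047
realised/bound (from unrounded values) ≈ 0.0123

0.0047
0.3835
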